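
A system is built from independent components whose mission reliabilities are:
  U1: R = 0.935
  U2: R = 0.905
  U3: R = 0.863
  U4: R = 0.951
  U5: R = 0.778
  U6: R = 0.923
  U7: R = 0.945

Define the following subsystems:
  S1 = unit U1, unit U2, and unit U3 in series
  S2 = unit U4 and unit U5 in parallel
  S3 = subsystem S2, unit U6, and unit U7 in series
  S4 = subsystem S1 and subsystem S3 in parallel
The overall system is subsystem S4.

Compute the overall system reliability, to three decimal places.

Series (U1, U2, and U3): 0.93500 × 0.90500 × 0.86300 = 0.73025
Parallel (U4 and U5): 1 − (1 − 0.95100)(1 − 0.77800) = 0.98912
Series ([0.98912], U6, and U7): 0.98912 × 0.92300 × 0.94500 = 0.86275
Parallel ([0.73025] and [0.86275]): 1 − (1 − 0.73025)(1 − 0.86275) = 0.963

0.963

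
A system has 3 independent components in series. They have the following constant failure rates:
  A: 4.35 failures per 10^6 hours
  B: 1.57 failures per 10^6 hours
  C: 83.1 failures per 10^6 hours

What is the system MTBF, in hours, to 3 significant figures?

11200

Series of exponential components: λ_sys = Σ λ_i
λ_sys = 0.00000435 + 0.00000157 + 0.0000831 = 8.9020e-05 /h
MTBF = 1 / λ_sys = 11200 h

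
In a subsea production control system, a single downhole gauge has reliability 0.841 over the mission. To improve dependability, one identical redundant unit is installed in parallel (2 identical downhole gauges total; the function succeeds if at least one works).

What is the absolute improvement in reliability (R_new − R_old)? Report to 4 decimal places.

0.1337

R_before = 0.841
R_after = 1 − (1 − 0.841)^2 = 0.9747
ΔR = 0.9747 − 0.841 = 0.1337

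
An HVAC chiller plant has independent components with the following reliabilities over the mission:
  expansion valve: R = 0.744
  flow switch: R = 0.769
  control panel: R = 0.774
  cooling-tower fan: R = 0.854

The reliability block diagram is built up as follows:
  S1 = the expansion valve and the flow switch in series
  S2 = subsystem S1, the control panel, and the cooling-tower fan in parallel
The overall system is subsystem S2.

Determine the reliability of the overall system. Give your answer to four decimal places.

Series (expansion valve and flow switch): 0.744000 × 0.769000 = 0.572136
Parallel ([0.572136], control panel, and cooling-tower fan): 1 − (1 − 0.572136)(1 − 0.774000)(1 − 0.854000) = 0.9859

0.9859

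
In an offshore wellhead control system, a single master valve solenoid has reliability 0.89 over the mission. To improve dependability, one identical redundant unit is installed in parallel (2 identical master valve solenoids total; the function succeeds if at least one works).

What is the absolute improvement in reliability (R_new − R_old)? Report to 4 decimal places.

R_before = 0.89
R_after = 1 − (1 − 0.89)^2 = 0.9879
ΔR = 0.9879 − 0.89 = 0.0979

0.0979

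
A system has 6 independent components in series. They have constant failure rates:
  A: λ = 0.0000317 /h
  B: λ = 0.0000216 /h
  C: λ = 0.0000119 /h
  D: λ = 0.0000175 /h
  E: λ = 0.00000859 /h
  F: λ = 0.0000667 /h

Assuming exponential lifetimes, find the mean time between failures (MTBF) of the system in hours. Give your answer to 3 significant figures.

Series of exponential components: λ_sys = Σ λ_i
λ_sys = 0.0000317 + 0.0000216 + 0.0000119 + 0.0000175 + 0.00000859 + 0.0000667 = 1.5799e-04 /h
MTBF = 1 / λ_sys = 6330 h

6330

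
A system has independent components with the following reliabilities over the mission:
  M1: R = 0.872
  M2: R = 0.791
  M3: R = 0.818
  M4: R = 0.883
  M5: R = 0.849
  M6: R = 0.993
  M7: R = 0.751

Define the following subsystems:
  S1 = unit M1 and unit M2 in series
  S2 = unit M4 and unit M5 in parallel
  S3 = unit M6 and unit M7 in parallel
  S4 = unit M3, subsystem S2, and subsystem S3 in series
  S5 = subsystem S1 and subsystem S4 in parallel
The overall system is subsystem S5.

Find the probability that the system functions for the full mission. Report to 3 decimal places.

Series (M1 and M2): 0.87200 × 0.79100 = 0.68975
Parallel (M4 and M5): 1 − (1 − 0.88300)(1 − 0.84900) = 0.98233
Parallel (M6 and M7): 1 − (1 − 0.99300)(1 − 0.75100) = 0.99826
Series (M3, [0.98233], and [0.99826]): 0.81800 × 0.98233 × 0.99826 = 0.80215
Parallel ([0.68975] and [0.80215]): 1 − (1 − 0.68975)(1 − 0.80215) = 0.939

0.939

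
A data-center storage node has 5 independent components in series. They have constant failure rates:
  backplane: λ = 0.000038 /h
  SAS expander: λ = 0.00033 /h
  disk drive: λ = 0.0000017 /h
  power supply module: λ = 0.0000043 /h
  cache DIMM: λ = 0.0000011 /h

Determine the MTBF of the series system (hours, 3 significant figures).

2670

Series of exponential components: λ_sys = Σ λ_i
λ_sys = 0.000038 + 0.00033 + 0.0000017 + 0.0000043 + 0.0000011 = 3.7510e-04 /h
MTBF = 1 / λ_sys = 2670 h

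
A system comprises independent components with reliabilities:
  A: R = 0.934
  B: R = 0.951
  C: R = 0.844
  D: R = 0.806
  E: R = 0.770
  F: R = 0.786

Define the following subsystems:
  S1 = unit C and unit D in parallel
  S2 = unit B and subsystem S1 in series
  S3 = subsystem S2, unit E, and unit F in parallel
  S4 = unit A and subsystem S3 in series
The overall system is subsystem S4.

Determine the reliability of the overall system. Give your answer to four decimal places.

0.9304

Parallel (C and D): 1 − (1 − 0.844000)(1 − 0.806000) = 0.969736
Series (B and [0.969736]): 0.951000 × 0.969736 = 0.922219
Parallel ([0.922219], E, and F): 1 − (1 − 0.922219)(1 − 0.770000)(1 − 0.786000) = 0.996172
Series (A and [0.996172]): 0.934000 × 0.996172 = 0.9304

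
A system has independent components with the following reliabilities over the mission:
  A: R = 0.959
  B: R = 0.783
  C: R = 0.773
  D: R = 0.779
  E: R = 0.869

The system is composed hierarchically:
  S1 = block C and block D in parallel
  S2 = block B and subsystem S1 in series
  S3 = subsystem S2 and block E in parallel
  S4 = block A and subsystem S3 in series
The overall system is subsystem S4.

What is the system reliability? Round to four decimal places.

Parallel (C and D): 1 − (1 − 0.773000)(1 − 0.779000) = 0.949833
Series (B and [0.949833]): 0.783000 × 0.949833 = 0.743719
Parallel ([0.743719] and E): 1 − (1 − 0.743719)(1 − 0.869000) = 0.966427
Series (A and [0.966427]): 0.959000 × 0.966427 = 0.9268

0.9268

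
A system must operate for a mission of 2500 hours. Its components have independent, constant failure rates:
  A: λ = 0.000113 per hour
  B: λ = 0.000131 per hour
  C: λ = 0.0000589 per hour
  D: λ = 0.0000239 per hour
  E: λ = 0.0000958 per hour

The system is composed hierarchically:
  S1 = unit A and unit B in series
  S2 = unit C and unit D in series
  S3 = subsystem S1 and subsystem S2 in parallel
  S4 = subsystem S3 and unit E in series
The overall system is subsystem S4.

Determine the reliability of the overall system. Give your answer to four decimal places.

R(A) = exp(−0.000113 × 2500) = 0.753897
R(B) = exp(−0.000131 × 2500) = 0.720723
R(C) = exp(−0.0000589 × 2500) = 0.863078
R(D) = exp(−0.0000239 × 2500) = 0.942000
R(E) = exp(−0.0000958 × 2500) = 0.787021
Series (A and B): 0.753897 × 0.720723 = 0.543351
Series (C and D): 0.863078 × 0.942000 = 0.813019
Parallel ([0.543351] and [0.813019]): 1 − (1 − 0.543351)(1 − 0.813019) = 0.914615
Series ([0.914615] and E): 0.914615 × 0.787021 = 0.7198

0.7198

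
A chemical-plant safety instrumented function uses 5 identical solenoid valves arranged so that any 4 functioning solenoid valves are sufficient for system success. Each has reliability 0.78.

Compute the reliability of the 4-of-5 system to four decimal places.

R = Σ_{i=4}^{5} C(5,i) p^i (1−p)^{5−i} with p = 0.78
C(5,4)·0.78^4·0.22^1 = 0.407166
C(5,5)·0.78^5·0.22^0 = 0.288717
Sum = 0.6959

0.6959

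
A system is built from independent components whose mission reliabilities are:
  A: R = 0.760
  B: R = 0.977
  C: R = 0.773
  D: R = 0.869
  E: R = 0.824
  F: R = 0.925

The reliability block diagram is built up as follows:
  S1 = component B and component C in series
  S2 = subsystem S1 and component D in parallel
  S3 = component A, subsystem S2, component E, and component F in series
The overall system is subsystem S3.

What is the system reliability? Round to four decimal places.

0.5607

Series (B and C): 0.977000 × 0.773000 = 0.755221
Parallel ([0.755221] and D): 1 − (1 − 0.755221)(1 − 0.869000) = 0.967934
Series (A, [0.967934], E, and F): 0.760000 × 0.967934 × 0.824000 × 0.925000 = 0.5607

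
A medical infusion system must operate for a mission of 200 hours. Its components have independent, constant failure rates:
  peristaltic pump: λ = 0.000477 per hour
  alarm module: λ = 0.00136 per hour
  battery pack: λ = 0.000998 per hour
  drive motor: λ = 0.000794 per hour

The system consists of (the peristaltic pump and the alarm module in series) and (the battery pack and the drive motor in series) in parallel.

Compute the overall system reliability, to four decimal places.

R(peristaltic pump) = exp(−0.000477 × 200) = 0.909009
R(alarm module) = exp(−0.00136 × 200) = 0.761854
R(battery pack) = exp(−0.000998 × 200) = 0.819058
R(drive motor) = exp(−0.000794 × 200) = 0.853167
Series (peristaltic pump and alarm module): 0.909009 × 0.761854 = 0.692532
Series (battery pack and drive motor): 0.819058 × 0.853167 = 0.698793
Parallel ([0.692532] and [0.698793]): 1 − (1 − 0.692532)(1 − 0.698793) = 0.9074

0.9074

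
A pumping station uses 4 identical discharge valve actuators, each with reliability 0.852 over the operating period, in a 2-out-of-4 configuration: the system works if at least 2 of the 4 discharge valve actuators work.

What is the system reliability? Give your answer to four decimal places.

0.9885

R = Σ_{i=2}^{4} C(4,i) p^i (1−p)^{4−i} with p = 0.852
C(4,2)·0.852^2·0.148^2 = 0.095401
C(4,3)·0.852^3·0.148^1 = 0.366134
C(4,4)·0.852^4·0.148^0 = 0.526937
Sum = 0.9885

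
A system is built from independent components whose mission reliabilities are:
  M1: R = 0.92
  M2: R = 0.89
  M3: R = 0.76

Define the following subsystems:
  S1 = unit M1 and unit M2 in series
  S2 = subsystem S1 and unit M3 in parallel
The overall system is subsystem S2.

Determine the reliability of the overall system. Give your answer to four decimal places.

0.9565

Series (M1 and M2): 0.920000 × 0.890000 = 0.818800
Parallel ([0.818800] and M3): 1 − (1 − 0.818800)(1 − 0.760000) = 0.9565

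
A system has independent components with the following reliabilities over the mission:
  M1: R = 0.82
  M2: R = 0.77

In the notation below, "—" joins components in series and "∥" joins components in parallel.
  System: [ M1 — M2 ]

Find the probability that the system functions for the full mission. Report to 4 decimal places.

Series (M1 and M2): 0.820000 × 0.770000 = 0.6314

0.6314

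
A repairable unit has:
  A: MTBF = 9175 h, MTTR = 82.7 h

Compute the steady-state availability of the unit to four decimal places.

A(A) = MTBF/(MTBF+MTTR) = 9175/(9175+82.7) = 0.9911

0.9911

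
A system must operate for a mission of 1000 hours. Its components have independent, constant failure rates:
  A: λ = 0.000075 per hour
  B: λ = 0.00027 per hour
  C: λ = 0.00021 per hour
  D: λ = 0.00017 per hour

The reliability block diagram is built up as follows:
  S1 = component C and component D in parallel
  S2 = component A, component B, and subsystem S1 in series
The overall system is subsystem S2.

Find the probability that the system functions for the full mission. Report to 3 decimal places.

R(A) = exp(−0.000075 × 1000) = 0.92774
R(B) = exp(−0.00027 × 1000) = 0.76338
R(C) = exp(−0.00021 × 1000) = 0.81058
R(D) = exp(−0.00017 × 1000) = 0.84366
Parallel (C and D): 1 − (1 − 0.81058)(1 − 0.84366) = 0.97039
Series (A, B, and [0.97039]): 0.92774 × 0.76338 × 0.97039 = 0.687

0.687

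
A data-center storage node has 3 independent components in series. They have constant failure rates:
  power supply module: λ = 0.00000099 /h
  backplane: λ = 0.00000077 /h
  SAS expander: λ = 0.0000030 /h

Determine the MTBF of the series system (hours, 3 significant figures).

Series of exponential components: λ_sys = Σ λ_i
λ_sys = 0.00000099 + 0.00000077 + 0.0000030 = 4.7600e-06 /h
MTBF = 1 / λ_sys = 210000 h

210000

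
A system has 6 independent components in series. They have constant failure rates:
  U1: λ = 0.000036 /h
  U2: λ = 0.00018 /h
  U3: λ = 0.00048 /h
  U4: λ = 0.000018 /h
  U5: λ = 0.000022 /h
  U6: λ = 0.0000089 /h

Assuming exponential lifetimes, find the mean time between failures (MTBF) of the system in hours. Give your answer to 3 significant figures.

1340

Series of exponential components: λ_sys = Σ λ_i
λ_sys = 0.000036 + 0.00018 + 0.00048 + 0.000018 + 0.000022 + 0.0000089 = 7.4490e-04 /h
MTBF = 1 / λ_sys = 1340 h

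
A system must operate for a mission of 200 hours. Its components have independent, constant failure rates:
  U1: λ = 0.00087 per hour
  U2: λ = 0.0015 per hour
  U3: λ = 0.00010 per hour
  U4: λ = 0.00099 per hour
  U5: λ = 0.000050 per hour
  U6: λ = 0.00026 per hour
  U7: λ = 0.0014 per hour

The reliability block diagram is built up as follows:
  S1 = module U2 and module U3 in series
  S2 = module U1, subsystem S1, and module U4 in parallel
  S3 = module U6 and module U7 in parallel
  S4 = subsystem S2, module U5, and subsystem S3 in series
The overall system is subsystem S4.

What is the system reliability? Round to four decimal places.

0.9701

R(U1) = exp(−0.00087 × 200) = 0.840297
R(U2) = exp(−0.0015 × 200) = 0.740818
R(U3) = exp(−0.00010 × 200) = 0.980199
R(U4) = exp(−0.00099 × 200) = 0.820370
R(U5) = exp(−0.000050 × 200) = 0.990050
R(U6) = exp(−0.00026 × 200) = 0.949329
R(U7) = exp(−0.0014 × 200) = 0.755784
Series (U2 and U3): 0.740818 × 0.980199 = 0.726149
Parallel (U1, [0.726149], and U4): 1 − (1 − 0.840297)(1 − 0.726149)(1 − 0.820370) = 0.992144
Parallel (U6 and U7): 1 − (1 − 0.949329)(1 − 0.755784) = 0.987625
Series ([0.992144], U5, and [0.987625]): 0.992144 × 0.990050 × 0.987625 = 0.9701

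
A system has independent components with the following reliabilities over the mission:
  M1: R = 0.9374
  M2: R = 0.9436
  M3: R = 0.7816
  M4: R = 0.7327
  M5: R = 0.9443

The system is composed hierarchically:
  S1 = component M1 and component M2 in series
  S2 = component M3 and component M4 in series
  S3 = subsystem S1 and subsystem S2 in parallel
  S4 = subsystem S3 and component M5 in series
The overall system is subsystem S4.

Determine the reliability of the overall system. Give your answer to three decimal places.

0.898

Series (M1 and M2): 0.93740 × 0.94360 = 0.88453
Series (M3 and M4): 0.78160 × 0.73270 = 0.57268
Parallel ([0.88453] and [0.57268]): 1 − (1 − 0.88453)(1 − 0.57268) = 0.95066
Series ([0.95066] and M5): 0.95066 × 0.94430 = 0.898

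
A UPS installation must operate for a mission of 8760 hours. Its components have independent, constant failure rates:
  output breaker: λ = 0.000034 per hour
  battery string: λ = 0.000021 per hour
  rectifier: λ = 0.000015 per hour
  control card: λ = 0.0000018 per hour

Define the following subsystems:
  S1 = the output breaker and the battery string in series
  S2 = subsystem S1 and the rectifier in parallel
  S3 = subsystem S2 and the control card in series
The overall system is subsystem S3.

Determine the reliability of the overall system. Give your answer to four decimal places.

R(output breaker) = exp(−0.000034 × 8760) = 0.742420
R(battery string) = exp(−0.000021 × 8760) = 0.831969
R(rectifier) = exp(−0.000015 × 8760) = 0.876867
R(control card) = exp(−0.0000018 × 8760) = 0.984356
Series (output breaker and battery string): 0.742420 × 0.831969 = 0.617670
Parallel ([0.617670] and rectifier): 1 − (1 − 0.617670)(1 − 0.876867) = 0.952923
Series ([0.952923] and control card): 0.952923 × 0.984356 = 0.9380

0.9380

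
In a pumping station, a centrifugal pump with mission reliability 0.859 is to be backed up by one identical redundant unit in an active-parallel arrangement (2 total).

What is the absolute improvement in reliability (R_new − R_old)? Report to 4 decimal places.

R_before = 0.859
R_after = 1 − (1 − 0.859)^2 = 0.9801
ΔR = 0.9801 − 0.859 = 0.1211

0.1211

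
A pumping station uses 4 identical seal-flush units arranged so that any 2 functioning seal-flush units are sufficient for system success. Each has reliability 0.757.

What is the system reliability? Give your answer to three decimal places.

R = Σ_{i=2}^{4} C(4,i) p^i (1−p)^{4−i} with p = 0.757
C(4,2)·0.757^2·0.243^2 = 0.20303
C(4,3)·0.757^3·0.243^1 = 0.42165
C(4,4)·0.757^4·0.243^0 = 0.32839
Sum = 0.953

0.953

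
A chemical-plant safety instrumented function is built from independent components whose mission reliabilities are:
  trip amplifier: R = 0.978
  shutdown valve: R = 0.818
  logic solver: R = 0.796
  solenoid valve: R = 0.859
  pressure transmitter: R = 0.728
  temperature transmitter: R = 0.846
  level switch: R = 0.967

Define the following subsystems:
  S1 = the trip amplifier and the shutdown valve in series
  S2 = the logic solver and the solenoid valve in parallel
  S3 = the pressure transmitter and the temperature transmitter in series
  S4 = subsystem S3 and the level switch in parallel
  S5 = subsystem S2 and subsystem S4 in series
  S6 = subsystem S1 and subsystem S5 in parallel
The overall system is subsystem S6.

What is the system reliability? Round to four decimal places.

0.9918

Series (trip amplifier and shutdown valve): 0.978000 × 0.818000 = 0.800004
Parallel (logic solver and solenoid valve): 1 − (1 − 0.796000)(1 − 0.859000) = 0.971236
Series (pressure transmitter and temperature transmitter): 0.728000 × 0.846000 = 0.615888
Parallel ([0.615888] and level switch): 1 − (1 − 0.615888)(1 − 0.967000) = 0.987324
Series ([0.971236] and [0.987324]): 0.971236 × 0.987324 = 0.958925
Parallel ([0.800004] and [0.958925]): 1 − (1 − 0.800004)(1 − 0.958925) = 0.9918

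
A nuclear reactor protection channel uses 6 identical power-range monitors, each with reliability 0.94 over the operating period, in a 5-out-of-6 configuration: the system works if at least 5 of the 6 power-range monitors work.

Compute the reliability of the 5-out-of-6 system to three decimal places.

0.954

R = Σ_{i=5}^{6} C(6,i) p^i (1−p)^{6−i} with p = 0.94
C(6,5)·0.94^5·0.06^1 = 0.26421
C(6,6)·0.94^6·0.06^0 = 0.68987
Sum = 0.954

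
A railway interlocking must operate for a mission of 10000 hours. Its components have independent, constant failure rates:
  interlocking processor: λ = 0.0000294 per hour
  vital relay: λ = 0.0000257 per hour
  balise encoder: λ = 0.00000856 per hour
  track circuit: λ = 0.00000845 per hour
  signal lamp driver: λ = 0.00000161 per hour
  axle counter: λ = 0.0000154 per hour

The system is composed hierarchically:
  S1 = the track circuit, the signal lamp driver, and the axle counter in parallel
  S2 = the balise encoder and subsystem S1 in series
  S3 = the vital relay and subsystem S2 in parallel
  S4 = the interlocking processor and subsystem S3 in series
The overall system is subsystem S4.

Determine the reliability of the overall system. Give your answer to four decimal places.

0.7314

R(interlocking processor) = exp(−0.0000294 × 10000) = 0.745276
R(vital relay) = exp(−0.0000257 × 10000) = 0.773368
R(balise encoder) = exp(−0.00000856 × 10000) = 0.917961
R(track circuit) = exp(−0.00000845 × 10000) = 0.918972
R(signal lamp driver) = exp(−0.00000161 × 10000) = 0.984029
R(axle counter) = exp(−0.0000154 × 10000) = 0.857272
Parallel (track circuit, signal lamp driver, and axle counter): 1 − (1 − 0.918972)(1 − 0.984029)(1 − 0.857272) = 0.999815
Series (balise encoder and [0.999815]): 0.917961 × 0.999815 = 0.917791
Parallel (vital relay and [0.917791]): 1 − (1 − 0.773368)(1 − 0.917791) = 0.981369
Series (interlocking processor and [0.981369]): 0.745276 × 0.981369 = 0.7314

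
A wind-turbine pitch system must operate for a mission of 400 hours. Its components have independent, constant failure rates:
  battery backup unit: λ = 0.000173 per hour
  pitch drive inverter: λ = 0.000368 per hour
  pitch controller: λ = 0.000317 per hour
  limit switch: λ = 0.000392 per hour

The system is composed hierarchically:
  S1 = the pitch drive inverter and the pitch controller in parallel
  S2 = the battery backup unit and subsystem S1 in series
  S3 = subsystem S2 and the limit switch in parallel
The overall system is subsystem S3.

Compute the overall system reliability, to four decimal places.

0.9881

R(battery backup unit) = exp(−0.000173 × 400) = 0.933140
R(pitch drive inverter) = exp(−0.000368 × 400) = 0.863121
R(pitch controller) = exp(−0.000317 × 400) = 0.880910
R(limit switch) = exp(−0.000392 × 400) = 0.854875
Parallel (pitch drive inverter and pitch controller): 1 − (1 − 0.863121)(1 − 0.880910) = 0.983699
Series (battery backup unit and [0.983699]): 0.933140 × 0.983699 = 0.917929
Parallel ([0.917929] and limit switch): 1 − (1 − 0.917929)(1 − 0.854875) = 0.9881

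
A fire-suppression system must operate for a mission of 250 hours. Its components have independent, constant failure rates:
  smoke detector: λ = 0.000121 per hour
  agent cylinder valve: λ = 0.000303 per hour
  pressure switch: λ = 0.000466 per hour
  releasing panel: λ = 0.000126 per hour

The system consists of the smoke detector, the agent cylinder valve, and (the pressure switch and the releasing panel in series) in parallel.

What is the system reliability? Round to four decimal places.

R(smoke detector) = exp(−0.000121 × 250) = 0.970203
R(agent cylinder valve) = exp(−0.000303 × 250) = 0.927048
R(pressure switch) = exp(−0.000466 × 250) = 0.890030
R(releasing panel) = exp(−0.000126 × 250) = 0.968991
Series (pressure switch and releasing panel): 0.890030 × 0.968991 = 0.862431
Parallel (smoke detector, agent cylinder valve, and [0.862431]): 1 − (1 − 0.970203)(1 − 0.927048)(1 − 0.862431) = 0.9997

0.9997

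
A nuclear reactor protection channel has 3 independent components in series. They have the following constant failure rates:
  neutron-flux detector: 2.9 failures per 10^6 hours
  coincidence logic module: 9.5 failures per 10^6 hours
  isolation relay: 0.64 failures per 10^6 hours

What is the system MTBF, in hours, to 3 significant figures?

Series of exponential components: λ_sys = Σ λ_i
λ_sys = 0.0000029 + 0.0000095 + 0.00000064 = 1.3040e-05 /h
MTBF = 1 / λ_sys = 76700 h

76700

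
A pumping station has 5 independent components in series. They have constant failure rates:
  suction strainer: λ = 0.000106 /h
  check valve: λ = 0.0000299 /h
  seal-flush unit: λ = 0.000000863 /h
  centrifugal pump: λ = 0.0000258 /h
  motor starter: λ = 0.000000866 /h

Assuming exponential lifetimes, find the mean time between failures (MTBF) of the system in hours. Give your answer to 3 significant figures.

6120

Series of exponential components: λ_sys = Σ λ_i
λ_sys = 0.000106 + 0.0000299 + 0.000000863 + 0.0000258 + 0.000000866 = 1.6343e-04 /h
MTBF = 1 / λ_sys = 6120 h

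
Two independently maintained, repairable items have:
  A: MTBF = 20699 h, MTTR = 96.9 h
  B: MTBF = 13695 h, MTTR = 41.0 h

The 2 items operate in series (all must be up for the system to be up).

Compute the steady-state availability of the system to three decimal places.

A(A) = MTBF/(MTBF+MTTR) = 20699/(20699+96.9) = 0.995340
A(B) = MTBF/(MTBF+MTTR) = 13695/(13695+41.0) = 0.997015
Series availability: 0.995340 × 0.997015 = 0.992

0.992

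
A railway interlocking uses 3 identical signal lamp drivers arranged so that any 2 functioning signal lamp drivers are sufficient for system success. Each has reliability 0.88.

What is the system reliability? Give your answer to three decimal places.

R = Σ_{i=2}^{3} C(3,i) p^i (1−p)^{3−i} with p = 0.88
C(3,2)·0.88^2·0.12^1 = 0.27878
C(3,3)·0.88^3·0.12^0 = 0.68147
Sum = 0.960

0.960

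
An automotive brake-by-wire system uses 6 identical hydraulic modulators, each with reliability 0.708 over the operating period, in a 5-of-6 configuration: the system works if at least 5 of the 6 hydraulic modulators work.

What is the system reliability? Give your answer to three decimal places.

R = Σ_{i=5}^{6} C(6,i) p^i (1−p)^{6−i} with p = 0.708
C(6,5)·0.708^5·0.292^1 = 0.31167
C(6,6)·0.708^6·0.292^0 = 0.12595
Sum = 0.438

0.438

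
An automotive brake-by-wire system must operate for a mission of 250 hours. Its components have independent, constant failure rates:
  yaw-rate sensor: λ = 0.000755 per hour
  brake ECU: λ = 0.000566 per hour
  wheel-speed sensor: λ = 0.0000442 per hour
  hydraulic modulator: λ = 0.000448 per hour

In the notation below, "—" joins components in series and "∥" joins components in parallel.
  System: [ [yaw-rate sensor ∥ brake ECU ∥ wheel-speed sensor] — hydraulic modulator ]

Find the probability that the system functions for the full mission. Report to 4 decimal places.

R(yaw-rate sensor) = exp(−0.000755 × 250) = 0.827993
R(brake ECU) = exp(−0.000566 × 250) = 0.868055
R(wheel-speed sensor) = exp(−0.0000442 × 250) = 0.989011
R(hydraulic modulator) = exp(−0.000448 × 250) = 0.894044
Parallel (yaw-rate sensor, brake ECU, and wheel-speed sensor): 1 − (1 − 0.827993)(1 − 0.868055)(1 − 0.989011) = 0.999751
Series ([0.999751] and hydraulic modulator): 0.999751 × 0.894044 = 0.8938

0.8938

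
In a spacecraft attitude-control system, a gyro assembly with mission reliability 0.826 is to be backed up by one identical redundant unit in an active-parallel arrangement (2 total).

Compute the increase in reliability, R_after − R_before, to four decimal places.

R_before = 0.826
R_after = 1 − (1 − 0.826)^2 = 0.9697
ΔR = 0.9697 − 0.826 = 0.1437

0.1437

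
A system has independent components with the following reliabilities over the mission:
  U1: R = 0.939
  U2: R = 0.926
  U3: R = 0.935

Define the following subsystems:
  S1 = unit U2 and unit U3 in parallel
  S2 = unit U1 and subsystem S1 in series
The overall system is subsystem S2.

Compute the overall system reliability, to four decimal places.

0.9345

Parallel (U2 and U3): 1 − (1 − 0.926000)(1 − 0.935000) = 0.995190
Series (U1 and [0.995190]): 0.939000 × 0.995190 = 0.9345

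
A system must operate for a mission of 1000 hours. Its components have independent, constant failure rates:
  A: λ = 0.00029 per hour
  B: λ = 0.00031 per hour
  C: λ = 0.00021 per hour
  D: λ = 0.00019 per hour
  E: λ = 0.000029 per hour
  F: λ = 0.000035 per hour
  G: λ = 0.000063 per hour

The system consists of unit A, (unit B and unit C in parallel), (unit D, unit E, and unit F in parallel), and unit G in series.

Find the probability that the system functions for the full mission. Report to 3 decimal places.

0.667

R(A) = exp(−0.00029 × 1000) = 0.74826
R(B) = exp(−0.00031 × 1000) = 0.73345
R(C) = exp(−0.00021 × 1000) = 0.81058
R(D) = exp(−0.00019 × 1000) = 0.82696
R(E) = exp(−0.000029 × 1000) = 0.97142
R(F) = exp(−0.000035 × 1000) = 0.96561
R(G) = exp(−0.000063 × 1000) = 0.93894
Parallel (B and C): 1 − (1 − 0.73345)(1 − 0.81058) = 0.94951
Parallel (D, E, and F): 1 − (1 − 0.82696)(1 − 0.97142)(1 − 0.96561) = 0.99983
Series (A, [0.94951], [0.99983], and G): 0.74826 × 0.94951 × 0.99983 × 0.93894 = 0.667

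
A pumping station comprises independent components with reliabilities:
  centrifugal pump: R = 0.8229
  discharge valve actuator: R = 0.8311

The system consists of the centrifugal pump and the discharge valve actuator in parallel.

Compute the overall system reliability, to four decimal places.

0.9701

Parallel (centrifugal pump and discharge valve actuator): 1 − (1 − 0.822900)(1 − 0.831100) = 0.9701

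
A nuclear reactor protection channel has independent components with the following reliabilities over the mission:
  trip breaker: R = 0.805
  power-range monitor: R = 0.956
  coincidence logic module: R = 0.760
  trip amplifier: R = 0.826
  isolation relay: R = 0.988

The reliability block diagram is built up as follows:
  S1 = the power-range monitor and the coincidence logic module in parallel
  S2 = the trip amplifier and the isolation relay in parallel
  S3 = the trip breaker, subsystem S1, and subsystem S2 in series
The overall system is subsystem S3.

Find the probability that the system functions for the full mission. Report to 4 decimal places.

0.7948

Parallel (power-range monitor and coincidence logic module): 1 − (1 − 0.956000)(1 − 0.760000) = 0.989440
Parallel (trip amplifier and isolation relay): 1 − (1 − 0.826000)(1 − 0.988000) = 0.997912
Series (trip breaker, [0.989440], and [0.997912]): 0.805000 × 0.989440 × 0.997912 = 0.7948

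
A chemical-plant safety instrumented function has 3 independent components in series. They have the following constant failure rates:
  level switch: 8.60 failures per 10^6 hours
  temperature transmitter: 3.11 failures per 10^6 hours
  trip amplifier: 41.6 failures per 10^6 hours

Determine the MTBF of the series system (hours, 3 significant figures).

18800

Series of exponential components: λ_sys = Σ λ_i
λ_sys = 0.00000860 + 0.00000311 + 0.0000416 = 5.3310e-05 /h
MTBF = 1 / λ_sys = 18800 h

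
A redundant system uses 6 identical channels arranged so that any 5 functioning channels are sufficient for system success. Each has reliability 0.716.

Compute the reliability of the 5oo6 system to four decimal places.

R = Σ_{i=5}^{6} C(6,i) p^i (1−p)^{6−i} with p = 0.716
C(6,5)·0.716^5·0.284^1 = 0.320653
C(6,6)·0.716^6·0.284^0 = 0.134734
Sum = 0.4554

0.4554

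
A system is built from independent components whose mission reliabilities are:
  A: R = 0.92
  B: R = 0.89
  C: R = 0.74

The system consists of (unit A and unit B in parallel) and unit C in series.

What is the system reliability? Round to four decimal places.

0.7335

Parallel (A and B): 1 − (1 − 0.920000)(1 − 0.890000) = 0.991200
Series ([0.991200] and C): 0.991200 × 0.740000 = 0.7335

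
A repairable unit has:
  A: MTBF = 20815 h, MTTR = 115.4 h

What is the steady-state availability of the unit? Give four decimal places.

A(A) = MTBF/(MTBF+MTTR) = 20815/(20815+115.4) = 0.9945

0.9945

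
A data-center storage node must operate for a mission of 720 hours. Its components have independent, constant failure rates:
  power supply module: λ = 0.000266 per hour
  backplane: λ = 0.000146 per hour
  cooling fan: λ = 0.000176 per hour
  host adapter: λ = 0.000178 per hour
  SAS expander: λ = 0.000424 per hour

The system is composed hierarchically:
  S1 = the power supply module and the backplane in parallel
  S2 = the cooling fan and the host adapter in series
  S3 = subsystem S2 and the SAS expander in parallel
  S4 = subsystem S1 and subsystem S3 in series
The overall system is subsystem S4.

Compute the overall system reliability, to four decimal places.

R(power supply module) = exp(−0.000266 × 720) = 0.825703
R(backplane) = exp(−0.000146 × 720) = 0.900216
R(cooling fan) = exp(−0.000176 × 720) = 0.880980
R(host adapter) = exp(−0.000178 × 720) = 0.879713
R(SAS expander) = exp(−0.000424 × 720) = 0.736917
Parallel (power supply module and backplane): 1 − (1 − 0.825703)(1 − 0.900216) = 0.982608
Series (cooling fan and host adapter): 0.880980 × 0.879713 = 0.775010
Parallel ([0.775010] and SAS expander): 1 − (1 − 0.775010)(1 − 0.736917) = 0.940809
Series ([0.982608] and [0.940809]): 0.982608 × 0.940809 = 0.9244

0.9244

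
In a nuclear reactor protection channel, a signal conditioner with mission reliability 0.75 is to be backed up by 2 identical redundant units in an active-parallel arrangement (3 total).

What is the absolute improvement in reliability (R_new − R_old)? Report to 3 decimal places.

R_before = 0.75
R_after = 1 − (1 − 0.75)^3 = 0.984
ΔR = 0.984 − 0.75 = 0.234

0.234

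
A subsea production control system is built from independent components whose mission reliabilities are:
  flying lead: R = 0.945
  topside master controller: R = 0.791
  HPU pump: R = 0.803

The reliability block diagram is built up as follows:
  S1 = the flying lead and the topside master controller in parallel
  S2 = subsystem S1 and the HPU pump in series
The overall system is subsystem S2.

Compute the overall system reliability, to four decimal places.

Parallel (flying lead and topside master controller): 1 − (1 − 0.945000)(1 − 0.791000) = 0.988505
Series ([0.988505] and HPU pump): 0.988505 × 0.803000 = 0.7938

0.7938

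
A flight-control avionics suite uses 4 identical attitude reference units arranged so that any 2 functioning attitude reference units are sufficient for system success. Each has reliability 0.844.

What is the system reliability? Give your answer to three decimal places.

0.987

R = Σ_{i=2}^{4} C(4,i) p^i (1−p)^{4−i} with p = 0.844
C(4,2)·0.844^2·0.156^2 = 0.10401
C(4,3)·0.844^3·0.156^1 = 0.37516
C(4,4)·0.844^4·0.156^0 = 0.50742
Sum = 0.987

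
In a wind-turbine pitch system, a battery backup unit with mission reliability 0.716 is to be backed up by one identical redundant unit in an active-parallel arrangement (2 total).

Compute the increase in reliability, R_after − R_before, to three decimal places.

0.203

R_before = 0.716
R_after = 1 − (1 − 0.716)^2 = 0.919
ΔR = 0.919 − 0.716 = 0.203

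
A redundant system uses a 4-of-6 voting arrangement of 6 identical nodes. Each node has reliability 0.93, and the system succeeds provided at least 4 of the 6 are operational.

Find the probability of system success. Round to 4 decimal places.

0.9942

R = Σ_{i=4}^{6} C(6,i) p^i (1−p)^{6−i} with p = 0.93
C(6,4)·0.93^4·0.07^2 = 0.054982
C(6,5)·0.93^5·0.07^1 = 0.292189
C(6,6)·0.93^6·0.07^0 = 0.646990
Sum = 0.9942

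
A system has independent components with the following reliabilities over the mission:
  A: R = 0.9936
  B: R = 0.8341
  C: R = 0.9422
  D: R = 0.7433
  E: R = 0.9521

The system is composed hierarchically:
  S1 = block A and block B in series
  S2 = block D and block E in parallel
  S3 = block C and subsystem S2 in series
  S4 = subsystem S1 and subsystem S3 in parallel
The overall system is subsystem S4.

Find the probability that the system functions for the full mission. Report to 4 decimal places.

0.9881

Series (A and B): 0.993600 × 0.834100 = 0.828762
Parallel (D and E): 1 − (1 − 0.743300)(1 − 0.952100) = 0.987704
Series (C and [0.987704]): 0.942200 × 0.987704 = 0.930615
Parallel ([0.828762] and [0.930615]): 1 − (1 − 0.828762)(1 − 0.930615) = 0.9881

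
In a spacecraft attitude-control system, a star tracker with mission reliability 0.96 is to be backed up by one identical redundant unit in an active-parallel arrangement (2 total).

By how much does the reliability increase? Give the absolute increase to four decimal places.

0.0384

R_before = 0.96
R_after = 1 − (1 − 0.96)^2 = 0.9984
ΔR = 0.9984 − 0.96 = 0.0384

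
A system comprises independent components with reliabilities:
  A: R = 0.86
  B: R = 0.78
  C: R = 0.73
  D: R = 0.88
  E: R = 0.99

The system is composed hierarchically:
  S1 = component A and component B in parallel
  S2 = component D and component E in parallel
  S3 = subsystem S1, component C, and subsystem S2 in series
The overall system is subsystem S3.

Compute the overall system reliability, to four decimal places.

Parallel (A and B): 1 − (1 − 0.860000)(1 − 0.780000) = 0.969200
Parallel (D and E): 1 − (1 − 0.880000)(1 − 0.990000) = 0.998800
Series ([0.969200], C, and [0.998800]): 0.969200 × 0.730000 × 0.998800 = 0.7067

0.7067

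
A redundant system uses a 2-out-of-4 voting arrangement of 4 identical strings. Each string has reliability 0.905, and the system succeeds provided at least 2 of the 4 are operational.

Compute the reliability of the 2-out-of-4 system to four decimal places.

0.9968

R = Σ_{i=2}^{4} C(4,i) p^i (1−p)^{4−i} with p = 0.905
C(4,2)·0.905^2·0.095^2 = 0.044350
C(4,3)·0.905^3·0.095^1 = 0.281663
C(4,4)·0.905^4·0.095^0 = 0.670802
Sum = 0.9968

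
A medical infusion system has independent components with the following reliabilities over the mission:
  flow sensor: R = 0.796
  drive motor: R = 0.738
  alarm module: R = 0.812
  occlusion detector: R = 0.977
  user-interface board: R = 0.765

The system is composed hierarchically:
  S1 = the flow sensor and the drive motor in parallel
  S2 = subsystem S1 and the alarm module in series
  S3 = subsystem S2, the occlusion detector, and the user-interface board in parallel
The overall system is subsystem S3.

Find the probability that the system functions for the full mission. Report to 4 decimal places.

Parallel (flow sensor and drive motor): 1 − (1 − 0.796000)(1 − 0.738000) = 0.946552
Series ([0.946552] and alarm module): 0.946552 × 0.812000 = 0.768600
Parallel ([0.768600], occlusion detector, and user-interface board): 1 − (1 − 0.768600)(1 − 0.977000)(1 − 0.765000) = 0.9987

0.9987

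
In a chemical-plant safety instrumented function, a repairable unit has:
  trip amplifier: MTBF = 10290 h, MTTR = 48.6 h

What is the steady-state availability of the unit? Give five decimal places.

A(trip amplifier) = MTBF/(MTBF+MTTR) = 10290/(10290+48.6) = 0.99530

0.99530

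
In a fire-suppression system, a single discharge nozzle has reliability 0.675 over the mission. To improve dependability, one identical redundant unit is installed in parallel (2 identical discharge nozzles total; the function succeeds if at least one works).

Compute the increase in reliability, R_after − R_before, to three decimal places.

R_before = 0.675
R_after = 1 − (1 − 0.675)^2 = 0.894
ΔR = 0.894 − 0.675 = 0.219

0.219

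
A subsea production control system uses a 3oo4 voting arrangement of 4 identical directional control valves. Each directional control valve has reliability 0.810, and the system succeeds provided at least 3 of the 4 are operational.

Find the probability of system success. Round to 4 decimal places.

0.8344

R = Σ_{i=3}^{4} C(4,i) p^i (1−p)^{4−i} with p = 0.810
C(4,3)·0.810^3·0.190^1 = 0.403895
C(4,4)·0.810^4·0.190^0 = 0.430467
Sum = 0.8344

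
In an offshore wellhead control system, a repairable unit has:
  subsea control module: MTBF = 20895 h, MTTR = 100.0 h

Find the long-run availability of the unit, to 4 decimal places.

0.9952

A(subsea control module) = MTBF/(MTBF+MTTR) = 20895/(20895+100.0) = 0.9952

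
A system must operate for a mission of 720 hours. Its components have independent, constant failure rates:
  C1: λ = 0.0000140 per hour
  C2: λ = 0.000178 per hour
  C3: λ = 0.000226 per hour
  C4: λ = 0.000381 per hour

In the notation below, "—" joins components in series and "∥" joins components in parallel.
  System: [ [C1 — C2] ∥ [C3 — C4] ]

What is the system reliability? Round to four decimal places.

R(C1) = exp(−0.0000140 × 720) = 0.989971
R(C2) = exp(−0.000178 × 720) = 0.879713
R(C3) = exp(−0.000226 × 720) = 0.849829
R(C4) = exp(−0.000381 × 720) = 0.760089
Series (C1 and C2): 0.989971 × 0.879713 = 0.870890
Series (C3 and C4): 0.849829 × 0.760089 = 0.645946
Parallel ([0.870890] and [0.645946]): 1 − (1 − 0.870890)(1 − 0.645946) = 0.9543

0.9543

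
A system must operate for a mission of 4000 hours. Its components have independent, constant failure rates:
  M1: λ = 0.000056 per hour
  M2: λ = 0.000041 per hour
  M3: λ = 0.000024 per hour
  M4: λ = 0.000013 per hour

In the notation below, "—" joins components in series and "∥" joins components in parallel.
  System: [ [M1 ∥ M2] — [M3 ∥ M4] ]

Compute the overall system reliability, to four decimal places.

R(M1) = exp(−0.000056 × 4000) = 0.799315
R(M2) = exp(−0.000041 × 4000) = 0.848742
R(M3) = exp(−0.000024 × 4000) = 0.908464
R(M4) = exp(−0.000013 × 4000) = 0.949329
Parallel (M1 and M2): 1 − (1 − 0.799315)(1 − 0.848742) = 0.969645
Parallel (M3 and M4): 1 − (1 − 0.908464)(1 − 0.949329) = 0.995362
Series ([0.969645] and [0.995362]): 0.969645 × 0.995362 = 0.9651

0.9651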